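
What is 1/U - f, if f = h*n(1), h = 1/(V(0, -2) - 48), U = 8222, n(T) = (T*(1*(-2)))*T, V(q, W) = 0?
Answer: -4099/98664 ≈ -0.041545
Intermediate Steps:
n(T) = -2*T² (n(T) = (T*(-2))*T = (-2*T)*T = -2*T²)
h = -1/48 (h = 1/(0 - 48) = 1/(-48) = -1/48 ≈ -0.020833)
f = 1/24 (f = -(-1)*1²/24 = -(-1)/24 = -1/48*(-2) = 1/24 ≈ 0.041667)
1/U - f = 1/8222 - 1*1/24 = 1/8222 - 1/24 = -4099/98664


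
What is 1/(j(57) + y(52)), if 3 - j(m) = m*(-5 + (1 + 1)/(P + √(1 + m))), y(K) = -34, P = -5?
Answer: 651/152206 + 19*√58/304412 ≈ 0.0047524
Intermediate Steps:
j(m) = 3 - m*(-5 + 2/(-5 + √(1 + m))) (j(m) = 3 - m*(-5 + (1 + 1)/(-5 + √(1 + m))) = 3 - m*(-5 + 2/(-5 + √(1 + m))))
1/(j(57) + y(52)) = 1/((-15 - 27*57 + 3*√(1 + 57) + 5*57*√(1 + 57))/(-5 + √(1 + 57)) - 34) = 1/((-15 - 1539 + 3*√58 + 5*57*√58)/(-5 + √58) - 34) = 1/((-15 - 1539 + 3*√58 + 285*√58)/(-5 + √58) - 34) = 1/((-1554 + 288*√58)/(-5 + √58) - 34) = 1/(-34 + (-1554 + 288*√58)/(-5 + √58))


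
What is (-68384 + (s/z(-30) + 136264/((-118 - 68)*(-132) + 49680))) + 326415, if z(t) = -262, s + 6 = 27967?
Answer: 627043660565/2431098 ≈ 2.5793e+5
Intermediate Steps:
s = 27961 (s = -6 + 27967 = 27961)
(-68384 + (s/z(-30) + 136264/((-118 - 68)*(-132) + 49680))) + 326415 = (-68384 + (27961/(-262) + 136264/((-118 - 68)*(-132) + 49680))) + 326415 = (-68384 + (27961*(-1/262) + 136264/(-186*(-132) + 49680))) + 326415 = (-68384 + (-27961/262 + 136264/(24552 + 49680))) + 326415 = (-68384 + (-27961/262 + 136264/74232)) + 326415 = (-68384 + (-27961/262 + 136264*(1/74232))) + 326415 = (-68384 + (-27961/262 + 17033/9279)) + 326415 = (-68384 - 254987473/2431098) + 326415 = -166503193105/2431098 + 326415 = 627043660565/2431098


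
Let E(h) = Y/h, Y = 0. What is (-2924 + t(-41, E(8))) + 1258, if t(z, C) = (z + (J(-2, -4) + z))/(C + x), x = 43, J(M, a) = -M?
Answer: -71718/43 ≈ -1667.9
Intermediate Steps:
E(h) = 0 (E(h) = 0/h = 0)
t(z, C) = (2 + 2*z)/(43 + C) (t(z, C) = (z + (-1*(-2) + z))/(C + 43) = (z + (2 + z))/(43 + C) = (2 + 2*z)/(43 + C))
(-2924 + t(-41, E(8))) + 1258 = (-2924 + 2*(1 - 41)/(43 + 0)) + 1258 = (-2924 + 2*(-40)/43) + 1258 = (-2924 + 2*(1/43)*(-40)) + 1258 = (-2924 - 80/43) + 1258 = -125812/43 + 1258 = -71718/43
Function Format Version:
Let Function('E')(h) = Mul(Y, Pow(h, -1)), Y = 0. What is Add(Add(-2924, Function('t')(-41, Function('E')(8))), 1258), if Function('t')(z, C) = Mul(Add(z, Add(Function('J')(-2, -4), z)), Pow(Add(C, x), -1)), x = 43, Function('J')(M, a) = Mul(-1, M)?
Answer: Rational(-71718, 43) ≈ -1667.9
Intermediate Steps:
Function('E')(h) = 0 (Function('E')(h) = Mul(0, Pow(h, -1)) = 0)
Function('t')(z, C) = Mul(Pow(Add(43, C), -1), Add(2, Mul(2, z))) (Function('t')(z, C) = Mul(Add(z, Add(Mul(-1, -2), z)), Pow(Add(C, 43), -1)) = Mul(Add(z, Add(2, z)), Pow(Add(43, C), -1)) = Mul(Add(2, Mul(2, z)), Pow(Add(43, C), -1)) = Mul(Pow(Add(43, C), -1), Add(2, Mul(2, z))))
Add(Add(-2924, Function('t')(-41, Function('E')(8))), 1258) = Add(Add(-2924, Mul(2, Pow(Add(43, 0), -1), Add(1, -41))), 1258) = Add(Add(-2924, Mul(2, Pow(43, -1), -40)), 1258) = Add(Add(-2924, Mul(2, Rational(1, 43), -40)), 1258) = Add(Add(-2924, Rational(-80, 43)), 1258) = Add(Rational(-125812, 43), 1258) = Rational(-71718, 43)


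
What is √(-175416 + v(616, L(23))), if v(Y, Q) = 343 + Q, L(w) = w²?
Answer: 4*I*√10909 ≈ 417.78*I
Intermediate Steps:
√(-175416 + v(616, L(23))) = √(-175416 + (343 + 23²)) = √(-175416 + (343 + 529)) = √(-175416 + 872) = √(-174544) = 4*I*√10909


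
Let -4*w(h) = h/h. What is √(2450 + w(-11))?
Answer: √9799/2 ≈ 49.495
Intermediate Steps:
w(h) = -¼ (w(h) = -h/(4*h) = -¼*1 = -¼)
√(2450 + w(-11)) = √(2450 - ¼) = √(9799/4) = √9799/2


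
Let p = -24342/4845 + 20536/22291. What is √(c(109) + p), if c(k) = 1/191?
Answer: I*√193733690347021931135/6875993315 ≈ 2.0243*I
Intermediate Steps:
c(k) = 1/191
p = -147703534/35999965 (p = -24342*1/4845 + 20536*(1/22291) = -8114/1615 + 20536/22291 = -147703534/35999965 ≈ -4.1029)
√(c(109) + p) = √(1/191 - 147703534/35999965) = √(-28175375029/6875993315) = I*√193733690347021931135/6875993315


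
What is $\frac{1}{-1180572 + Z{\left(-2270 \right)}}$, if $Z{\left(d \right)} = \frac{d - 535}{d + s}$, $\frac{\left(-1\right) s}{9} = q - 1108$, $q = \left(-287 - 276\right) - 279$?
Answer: $- \frac{3056}{3607828593} \approx -8.4705 \cdot 10^{-7}$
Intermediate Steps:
$q = -842$ ($q = -563 - 279 = -842$)
$s = 17550$ ($s = - 9 \left(-842 - 1108\right) = \left(-9\right) \left(-1950\right) = 17550$)
$Z{\left(d \right)} = \frac{-535 + d}{17550 + d}$ ($Z{\left(d \right)} = \frac{d - 535}{d + 17550} = \frac{-535 + d}{17550 + d}$)
$\frac{1}{-1180572 + Z{\left(-2270 \right)}} = \frac{1}{-1180572 + \frac{-535 - 2270}{17550 - 2270}} = \frac{1}{-1180572 + \frac{1}{15280} \left(-2805\right)} = \frac{1}{-1180572 - \frac{561}{3056}} = \frac{1}{- \frac{3607828593}{3056}} = - \frac{3056}{3607828593}$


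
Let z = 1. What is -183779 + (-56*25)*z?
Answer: -185179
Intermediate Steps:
-183779 + (-56*25)*z = -183779 - 56*25*1 = -183779 - 1400*1 = -183779 - 1400 = -185179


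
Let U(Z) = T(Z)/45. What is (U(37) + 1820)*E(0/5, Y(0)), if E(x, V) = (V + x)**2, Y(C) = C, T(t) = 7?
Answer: 0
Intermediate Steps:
U(Z) = 7/45
(U(37) + 1820)*E(0/5, Y(0)) = (7/45 + 1820)*(0 + 0/5)**2 = 81907*(0 + 0*(1/5))**2/45 = 81907*(0 + 0)**2/45 = (81907/45)*0**2 = (81907/45)*0 = 0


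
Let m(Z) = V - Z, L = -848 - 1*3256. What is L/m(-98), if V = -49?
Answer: -4104/49 ≈ -83.755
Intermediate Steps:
L = -4104 (L = -848 - 3256 = -4104)
m(Z) = -49 - Z
L/m(-98) = -4104/(-49 - 1*(-98)) = -4104/(-49 + 98) = -4104/49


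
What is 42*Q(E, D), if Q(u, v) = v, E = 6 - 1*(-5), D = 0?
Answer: 0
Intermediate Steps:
E = 11 (E = 6 + 5 = 11)
42*Q(E, D) = 42*0 = 0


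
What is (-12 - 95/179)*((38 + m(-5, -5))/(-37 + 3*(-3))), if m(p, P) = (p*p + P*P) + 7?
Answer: 213085/8234 ≈ 25.879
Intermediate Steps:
m(p, P) = 7 + P² + p² (m(p, P) = (p² + P²) + 7 = (P² + p²) + 7 = 7 + P² + p²)
(-12 - 95/179)*((38 + m(-5, -5))/(-37 + 3*(-3))) = (-12 - 95/179)*((38 + (7 + (-5)² + (-5)²))/(-37 + 3*(-3))) = (-12 - 95/179)*((38 + (7 + 25 + 25))/(-37 - 9)) = (-12 - 1*95/179)*((38 + 57)/(-46)) = (-12 - 95/179)*(95*(-1/46)) = -2243/179*(-95/46) = 213085/8234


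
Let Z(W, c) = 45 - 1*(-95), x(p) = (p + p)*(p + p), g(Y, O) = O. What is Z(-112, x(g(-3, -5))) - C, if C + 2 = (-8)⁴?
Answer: -3954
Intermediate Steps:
x(p) = 4*p² (x(p) = (2*p)*(2*p) = 4*p²)
Z(W, c) = 140 (Z(W, c) = 45 + 95 = 140)
C = 4094 (C = -2 + (-8)⁴ = -2 + 4096 = 4094)
Z(-112, x(g(-3, -5))) - C = 140 - 1*4094 = 140 - 4094 = -3954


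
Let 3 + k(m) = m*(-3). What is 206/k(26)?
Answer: -206/81 ≈ -2.5432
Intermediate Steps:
k(m) = -3 - 3*m (k(m) = -3 + m*(-3) = -3 - 3*m)
206/k(26) = 206/(-3 - 3*26) = 206/(-3 - 78) = 206/(-81) = 206*(-1/81) = -206/81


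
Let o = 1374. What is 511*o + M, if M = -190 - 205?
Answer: 701719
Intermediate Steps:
M = -395
511*o + M = 511*1374 - 395 = 702114 - 395 = 701719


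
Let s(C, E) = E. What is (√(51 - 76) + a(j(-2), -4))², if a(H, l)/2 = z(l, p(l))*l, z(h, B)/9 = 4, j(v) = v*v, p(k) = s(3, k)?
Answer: 82919 - 2880*I ≈ 82919.0 - 2880.0*I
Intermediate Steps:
p(k) = k
j(v) = v²
z(h, B) = 36 (z(h, B) = 9*4 = 36)
a(H, l) = 72*l (a(H, l) = 2*(36*l) = 72*l)
(√(51 - 76) + a(j(-2), -4))² = (√(51 - 76) + 72*(-4))² = (√(-25) - 288)² = (5*I - 288)² = (-288 + 5*I)²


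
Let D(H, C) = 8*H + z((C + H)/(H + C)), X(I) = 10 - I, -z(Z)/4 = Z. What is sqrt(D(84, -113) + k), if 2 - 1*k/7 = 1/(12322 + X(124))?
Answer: sqrt(129645363)/436 ≈ 26.115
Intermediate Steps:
z(Z) = -4*Z
D(H, C) = -4 + 8*H (D(H, C) = 8*H - 4*(C + H)/(H + C) = 8*H - 4*(C + H)/(C + H) = 8*H - 4*1 = 8*H - 4 = -4 + 8*H)
k = 24415/1744 (k = 14 - 7/(12322 + (10 - 1*124)) = 14 - 7/(12322 + (10 - 124)) = 14 - 7/(12322 - 114) = 14 - 7/12208 = 14 - 7*1/12208 = 14 - 1/1744 = 24415/1744 ≈ 13.999)
sqrt(D(84, -113) + k) = sqrt((-4 + 8*84) + 24415/1744) = sqrt((-4 + 672) + 24415/1744) = sqrt(668 + 24415/1744) = sqrt(1189407/1744) = sqrt(129645363)/436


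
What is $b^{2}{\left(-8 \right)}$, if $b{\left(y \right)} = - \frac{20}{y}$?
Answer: $\frac{25}{4} \approx 6.25$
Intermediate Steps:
$b^{2}{\left(-8 \right)} = \left(- \frac{20}{-8}\right)^{2} = \left(\left(-20\right) \left(- \frac{1}{8}\right)\right)^{2} = \left(\frac{5}{2}\right)^{2} = \frac{25}{4}$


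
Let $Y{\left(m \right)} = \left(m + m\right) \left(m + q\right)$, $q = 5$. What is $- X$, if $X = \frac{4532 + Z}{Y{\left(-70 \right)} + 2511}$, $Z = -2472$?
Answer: $- \frac{2060}{11611} \approx -0.17742$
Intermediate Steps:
$Y{\left(m \right)} = 2 m \left(5 + m\right)$ ($Y{\left(m \right)} = \left(m + m\right) \left(m + 5\right) = 2 m \left(5 + m\right)$)
$X = \frac{2060}{11611}$ ($X = \frac{4532 - 2472}{2 \left(-70\right) \left(5 - 70\right) + 2511} = \frac{2060}{2 \left(-70\right) \left(-65\right) + 2511} = \frac{2060}{9100 + 2511} = \frac{2060}{11611} \approx 0.17742$)
$- X = \left(-1\right) \frac{2060}{11611} = - \frac{2060}{11611}$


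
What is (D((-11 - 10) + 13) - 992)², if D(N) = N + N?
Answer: 1016064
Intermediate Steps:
D(N) = 2*N
(D((-11 - 10) + 13) - 992)² = (2*((-11 - 10) + 13) - 992)² = (2*(-21 + 13) - 992)² = (2*(-8) - 992)² = (-16 - 992)² = (-1008)² = 1016064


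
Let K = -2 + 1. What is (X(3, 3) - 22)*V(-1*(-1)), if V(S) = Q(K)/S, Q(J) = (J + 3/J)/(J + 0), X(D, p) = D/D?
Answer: -84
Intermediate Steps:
X(D, p) = 1
K = -1
Q(J) = (J + 3/J)/J
V(S) = 4/S (V(S) = (1 + 3/(-1)²)/S = (1 + 3*1)/S = (1 + 3)/S = 4/S)
(X(3, 3) - 22)*V(-1*(-1)) = (1 - 22)*(4/((-1*(-1)))) = -84/1 = -84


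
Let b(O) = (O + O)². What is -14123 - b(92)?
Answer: -47979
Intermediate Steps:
b(O) = 4*O² (b(O) = (2*O)² = 4*O²)
-14123 - b(92) = -14123 - 4*92² = -14123 - 4*8464 = -14123 - 1*33856 = -14123 - 33856 = -47979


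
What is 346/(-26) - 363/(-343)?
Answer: -54620/4459 ≈ -12.249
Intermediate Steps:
346/(-26) - 363/(-343) = 346*(-1/26) - 363*(-1/343) = -173/13 + 363/343 = -54620/4459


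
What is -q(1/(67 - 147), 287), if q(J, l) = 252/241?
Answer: -252/241 ≈ -1.0456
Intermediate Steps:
q(J, l) = 252/241 (q(J, l) = 252*(1/241) = 252/241)
-q(1/(67 - 147), 287) = -1*252/241 = -252/241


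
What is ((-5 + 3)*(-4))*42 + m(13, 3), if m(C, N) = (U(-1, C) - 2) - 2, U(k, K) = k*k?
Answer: 333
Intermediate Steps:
U(k, K) = k²
m(C, N) = -3 (m(C, N) = ((-1)² - 2) - 2 = (1 - 2) - 2 = -1 - 2 = -3)
((-5 + 3)*(-4))*42 + m(13, 3) = ((-5 + 3)*(-4))*42 - 3 = -2*(-4)*42 - 3 = 8*42 - 3 = 336 - 3 = 333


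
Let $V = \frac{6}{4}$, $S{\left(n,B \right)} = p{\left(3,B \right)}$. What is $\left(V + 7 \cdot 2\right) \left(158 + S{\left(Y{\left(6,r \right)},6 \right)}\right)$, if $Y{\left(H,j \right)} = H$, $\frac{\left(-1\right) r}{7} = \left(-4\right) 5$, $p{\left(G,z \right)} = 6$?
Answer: $2542$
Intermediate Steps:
$r = 140$ ($r = - 7 \left(\left(-4\right) 5\right) = \left(-7\right) \left(-20\right) = 140$)
$S{\left(n,B \right)} = 6$
$V = \frac{3}{2}$ ($V = 6 \cdot \frac{1}{4} = \frac{3}{2} \approx 1.5$)
$\left(V + 7 \cdot 2\right) \left(158 + S{\left(Y{\left(6,r \right)},6 \right)}\right) = \left(\frac{3}{2} + 7 \cdot 2\right) \left(158 + 6\right) = \left(\frac{3}{2} + 14\right) 164 = \frac{31}{2} \cdot 164 = 2542$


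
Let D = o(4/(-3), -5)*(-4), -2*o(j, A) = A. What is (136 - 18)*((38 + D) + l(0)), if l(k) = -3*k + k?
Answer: 3304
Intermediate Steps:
o(j, A) = -A/2
D = -10 (D = -½*(-5)*(-4) = (5/2)*(-4) = -10)
l(k) = -2*k
(136 - 18)*((38 + D) + l(0)) = (136 - 18)*((38 - 10) - 2*0) = 118*(28 + 0) = 118*28 = 3304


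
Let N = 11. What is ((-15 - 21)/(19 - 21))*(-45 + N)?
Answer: -612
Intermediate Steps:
((-15 - 21)/(19 - 21))*(-45 + N) = ((-15 - 21)/(19 - 21))*(-45 + 11) = -36/(-2)*(-34) = -36*(-½)*(-34) = 18*(-34) = -612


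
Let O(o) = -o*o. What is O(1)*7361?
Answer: -7361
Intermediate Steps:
O(o) = -o²
O(1)*7361 = -1*1²*7361 = -1*1*7361 = -1*7361 = -7361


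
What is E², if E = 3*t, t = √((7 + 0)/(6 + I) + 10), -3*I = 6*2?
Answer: 243/2 ≈ 121.50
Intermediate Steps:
I = -4 (I = -2*2 = -⅓*12 = -4)
t = 3*√6/2 (t = √((7 + 0)/(6 - 4) + 10) = √(7/2 + 10) = √(27/2) = 3*√6/2 ≈ 3.6742)
E = 9*√6/2 (E = 3*(3*√6/2) = 9*√6/2 ≈ 11.023)
E² = (9*√6/2)² = 243/2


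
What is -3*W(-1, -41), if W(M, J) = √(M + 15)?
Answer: -3*√14 ≈ -11.225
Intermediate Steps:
W(M, J) = √(15 + M)
-3*W(-1, -41) = -3*√(15 - 1) = -3*√14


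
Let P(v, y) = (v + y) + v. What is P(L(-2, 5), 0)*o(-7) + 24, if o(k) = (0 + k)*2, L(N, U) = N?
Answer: 80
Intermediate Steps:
P(v, y) = y + 2*v
o(k) = 2*k (o(k) = k*2 = 2*k)
P(L(-2, 5), 0)*o(-7) + 24 = (0 + 2*(-2))*(2*(-7)) + 24 = (0 - 4)*(-14) + 24 = -4*(-14) + 24 = 56 + 24 = 80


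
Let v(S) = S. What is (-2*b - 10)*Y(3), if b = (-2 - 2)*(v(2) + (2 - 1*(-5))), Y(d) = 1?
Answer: 62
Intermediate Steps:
b = -36 (b = (-2 - 2)*(2 + (2 - 1*(-5))) = -4*(2 + (2 + 5)) = -4*(2 + 7) = -4*9 = -36)
(-2*b - 10)*Y(3) = (-2*(-36) - 10)*1 = (72 - 10)*1 = 62*1 = 62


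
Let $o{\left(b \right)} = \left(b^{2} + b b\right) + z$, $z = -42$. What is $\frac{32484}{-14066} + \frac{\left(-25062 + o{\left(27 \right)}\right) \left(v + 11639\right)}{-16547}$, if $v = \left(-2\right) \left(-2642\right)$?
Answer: $\frac{2814065371140}{116375051} \approx 24181.0$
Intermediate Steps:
$v = 5284$
$o{\left(b \right)} = -42 + 2 b^{2}$ ($o{\left(b \right)} = \left(b^{2} + b b\right) - 42 = \left(b^{2} + b^{2}\right) - 42 = 2 b^{2} - 42 = -42 + 2 b^{2}$)
$\frac{32484}{-14066} + \frac{\left(-25062 + o{\left(27 \right)}\right) \left(v + 11639\right)}{-16547} = \frac{32484}{-14066} + \frac{\left(-25062 - \left(42 - 2 \cdot 27^{2}\right)\right) \left(5284 + 11639\right)}{-16547} = 32484 \left(- \frac{1}{14066}\right) + \left(-25062 + \left(-42 + 2 \cdot 729\right)\right) 16923 \left(- \frac{1}{16547}\right) = - \frac{16242}{7033} + \left(-25062 + \left(-42 + 1458\right)\right) 16923 \left(- \frac{1}{16547}\right) = - \frac{16242}{7033} + \left(-25062 + 1416\right) 16923 \left(- \frac{1}{16547}\right) = - \frac{16242}{7033} + \left(-23646\right) 16923 \left(- \frac{1}{16547}\right) = - \frac{16242}{7033} - - \frac{400161258}{16547} = - \frac{16242}{7033} + \frac{400161258}{16547} = \frac{2814065371140}{116375051}$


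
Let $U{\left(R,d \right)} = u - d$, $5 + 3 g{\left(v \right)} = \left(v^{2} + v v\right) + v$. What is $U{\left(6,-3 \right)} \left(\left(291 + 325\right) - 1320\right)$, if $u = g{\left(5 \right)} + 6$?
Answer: $- \frac{54208}{3} \approx -18069.0$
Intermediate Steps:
$g{\left(v \right)} = - \frac{5}{3} + \frac{v}{3} + \frac{2 v^{2}}{3}$ ($g{\left(v \right)} = - \frac{5}{3} + \frac{\left(v^{2} + v v\right) + v}{3} = - \frac{5}{3} + \frac{\left(v^{2} + v^{2}\right) + v}{3} = - \frac{5}{3} + \frac{2 v^{2} + v}{3} = - \frac{5}{3} + \frac{v + 2 v^{2}}{3} = - \frac{5}{3} + \left(\frac{v}{3} + \frac{2 v^{2}}{3}\right) = - \frac{5}{3} + \frac{v}{3} + \frac{2 v^{2}}{3}$)
$u = \frac{68}{3}$ ($u = \left(- \frac{5}{3} + \frac{1}{3} \cdot 5 + \frac{2 \cdot 5^{2}}{3}\right) + 6 = \left(- \frac{5}{3} + \frac{5}{3} + \frac{2}{3} \cdot 25\right) + 6 = \left(- \frac{5}{3} + \frac{5}{3} + \frac{50}{3}\right) + 6 = \frac{50}{3} + 6 = \frac{68}{3} \approx 22.667$)
$U{\left(R,d \right)} = \frac{68}{3} - d$
$U{\left(6,-3 \right)} \left(\left(291 + 325\right) - 1320\right) = \left(\frac{68}{3} - -3\right) \left(\left(291 + 325\right) - 1320\right) = \left(\frac{68}{3} + 3\right) \left(616 - 1320\right) = \frac{77}{3} \left(-704\right) = - \frac{54208}{3}$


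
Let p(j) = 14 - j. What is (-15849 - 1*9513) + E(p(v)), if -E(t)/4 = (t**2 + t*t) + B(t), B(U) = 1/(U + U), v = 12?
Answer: -25395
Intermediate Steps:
B(U) = 1/(2*U)
E(t) = -8*t**2 - 2/t (E(t) = -4*((t**2 + t*t) + 1/(2*t)) = -4*((t**2 + t**2) + 1/(2*t)) = -4*(2*t**2 + 1/(2*t)) = -4*(1/(2*t) + 2*t**2) = -8*t**2 - 2/t)
(-15849 - 1*9513) + E(p(v)) = (-15849 - 1*9513) + 2*(-1 - 4*(14 - 1*12)**3)/(14 - 1*12) = (-15849 - 9513) + 2*(-1 - 4*(14 - 12)**3)/(14 - 12) = -25362 + 2*(-1 - 4*2**3)/2 = -25362 + 2*(1/2)*(-1 - 4*8) = -25362 + 2*(1/2)*(-1 - 32) = -25362 + 2*(1/2)*(-33) = -25362 - 33 = -25395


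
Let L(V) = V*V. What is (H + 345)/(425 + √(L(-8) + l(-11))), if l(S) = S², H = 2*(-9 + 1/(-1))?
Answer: 2125/2776 - 5*√185/2776 ≈ 0.74099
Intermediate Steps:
L(V) = V²
H = -20 (H = 2*(-9 + 1*(-1)) = 2*(-9 - 1) = 2*(-10) = -20)
(H + 345)/(425 + √(L(-8) + l(-11))) = (-20 + 345)/(425 + √((-8)² + (-11)²)) = 325/(425 + √(64 + 121)) = 325/(425 + √185)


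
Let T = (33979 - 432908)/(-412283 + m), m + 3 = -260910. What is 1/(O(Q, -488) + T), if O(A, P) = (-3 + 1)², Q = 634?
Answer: 673196/3091713 ≈ 0.21774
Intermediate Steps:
m = -260913 (m = -3 - 260910 = -260913)
O(A, P) = 4 (O(A, P) = (-2)² = 4)
T = 398929/673196 (T = (33979 - 432908)/(-412283 - 260913) = -398929/(-673196) = -398929*(-1/673196) = 398929/673196 ≈ 0.59259)
1/(O(Q, -488) + T) = 1/(4 + 398929/673196) = 1/(3091713/673196) = 673196/3091713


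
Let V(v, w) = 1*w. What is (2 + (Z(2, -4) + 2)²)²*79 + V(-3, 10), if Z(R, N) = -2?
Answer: 326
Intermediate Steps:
V(v, w) = w
(2 + (Z(2, -4) + 2)²)²*79 + V(-3, 10) = (2 + (-2 + 2)²)²*79 + 10 = (2 + 0²)²*79 + 10 = (2 + 0)²*79 + 10 = 2²*79 + 10 = 4*79 + 10 = 316 + 10 = 326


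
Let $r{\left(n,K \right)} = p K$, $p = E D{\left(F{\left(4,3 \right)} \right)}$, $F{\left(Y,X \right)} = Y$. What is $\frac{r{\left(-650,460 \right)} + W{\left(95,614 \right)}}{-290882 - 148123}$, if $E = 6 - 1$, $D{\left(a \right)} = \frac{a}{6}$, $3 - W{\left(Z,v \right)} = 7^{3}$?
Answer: $- \frac{716}{263403} \approx -0.0027183$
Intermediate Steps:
$W{\left(Z,v \right)} = -340$ ($W{\left(Z,v \right)} = 3 - 7^{3} = 3 - 343 = -340$)
$D{\left(a \right)} = \frac{a}{6}$ ($D{\left(a \right)} = a \frac{1}{6} = \frac{a}{6}$)
$E = 5$ ($E = 6 - 1 = 5$)
$p = \frac{10}{3}$ ($p = 5 \cdot \frac{1}{6} \cdot 4 = 5 \cdot \frac{2}{3} = \frac{10}{3} \approx 3.3333$)
$r{\left(n,K \right)} = \frac{10 K}{3}$
$\frac{r{\left(-650,460 \right)} + W{\left(95,614 \right)}}{-290882 - 148123} = \frac{\frac{10}{3} \cdot 460 - 340}{-290882 - 148123} = \frac{\frac{4600}{3} - 340}{-439005} = \frac{3580}{3} \left(- \frac{1}{439005}\right) = - \frac{716}{263403}$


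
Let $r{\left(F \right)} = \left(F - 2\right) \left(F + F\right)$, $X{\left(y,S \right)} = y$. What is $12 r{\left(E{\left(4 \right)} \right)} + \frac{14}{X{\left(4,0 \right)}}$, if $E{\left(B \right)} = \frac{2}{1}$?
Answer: $\frac{7}{2} \approx 3.5$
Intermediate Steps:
$E{\left(B \right)} = 2$ ($E{\left(B \right)} = 2 \cdot 1 = 2$)
$r{\left(F \right)} = 2 F \left(-2 + F\right)$ ($r{\left(F \right)} = \left(-2 + F\right) 2 F = 2 F \left(-2 + F\right)$)
$12 r{\left(E{\left(4 \right)} \right)} + \frac{14}{X{\left(4,0 \right)}} = 12 \cdot 2 \cdot 2 \left(-2 + 2\right) + \frac{14}{4} = 12 \cdot 2 \cdot 2 \cdot 0 + 14 \cdot \frac{1}{4} = 12 \cdot 0 + \frac{7}{2} = 0 + \frac{7}{2} = \frac{7}{2}$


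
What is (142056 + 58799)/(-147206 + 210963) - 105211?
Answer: -6707736872/63757 ≈ -1.0521e+5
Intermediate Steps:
(142056 + 58799)/(-147206 + 210963) - 105211 = 200855/63757 - 105211 = -6707736872/63757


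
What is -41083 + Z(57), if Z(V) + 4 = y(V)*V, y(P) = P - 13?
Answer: -38579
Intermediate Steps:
y(P) = -13 + P
Z(V) = -4 + V*(-13 + V) (Z(V) = -4 + (-13 + V)*V = -4 + V*(-13 + V))
-41083 + Z(57) = -41083 + (-4 + 57*(-13 + 57)) = -41083 + (-4 + 57*44) = -41083 + (-4 + 2508) = -41083 + 2504 = -38579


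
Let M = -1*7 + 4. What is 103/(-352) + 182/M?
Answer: -64373/1056 ≈ -60.959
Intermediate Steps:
M = -3 (M = -7 + 4 = -3)
103/(-352) + 182/M = 103/(-352) + 182/(-3) = 103*(-1/352) + 182*(-1/3) = -103/352 - 182/3 = -64373/1056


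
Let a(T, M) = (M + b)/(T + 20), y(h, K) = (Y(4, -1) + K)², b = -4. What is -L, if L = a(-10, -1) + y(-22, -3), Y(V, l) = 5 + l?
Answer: -½ ≈ -0.50000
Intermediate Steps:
y(h, K) = (4 + K)² (y(h, K) = ((5 - 1) + K)² = (4 + K)²)
a(T, M) = (-4 + M)/(20 + T) (a(T, M) = (M - 4)/(T + 20) = (-4 + M)/(20 + T))
L = ½ (L = (-4 - 1)/(20 - 10) + (4 - 3)² = -5/10 + 1² = (⅒)*(-5) + 1 = -½ + 1 = ½ ≈ 0.50000)
-L = -1*½ = -½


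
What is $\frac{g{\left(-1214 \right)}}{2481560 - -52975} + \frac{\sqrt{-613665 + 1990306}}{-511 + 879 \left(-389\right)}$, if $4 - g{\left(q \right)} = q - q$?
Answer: $\frac{4}{2534535} - \frac{\sqrt{1376641}}{342442} \approx -0.0034247$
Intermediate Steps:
$g{\left(q \right)} = 4$ ($g{\left(q \right)} = 4 - \left(q - q\right) = 4 - 0 = 4 + 0 = 4$)
$\frac{g{\left(-1214 \right)}}{2481560 - -52975} + \frac{\sqrt{-613665 + 1990306}}{-511 + 879 \left(-389\right)} = \frac{4}{2481560 - -52975} + \frac{\sqrt{-613665 + 1990306}}{-511 + 879 \left(-389\right)} = \frac{4}{2481560 + 52975} + \frac{\sqrt{1376641}}{-511 - 341931} = \frac{4}{2534535} + \frac{\sqrt{1376641}}{-342442} = 4 \cdot \frac{1}{2534535} + \sqrt{1376641} \left(- \frac{1}{342442}\right) = \frac{4}{2534535} - \frac{\sqrt{1376641}}{342442}$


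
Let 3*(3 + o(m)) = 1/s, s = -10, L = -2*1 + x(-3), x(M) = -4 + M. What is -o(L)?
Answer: 91/30 ≈ 3.0333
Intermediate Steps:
L = -9 (L = -2*1 + (-4 - 3) = -2 - 7 = -9)
o(m) = -91/30 (o(m) = -3 + (⅓)/(-10) = -3 + (⅓)*(-⅒) = -3 - 1/30 = -91/30)
-o(L) = -1*(-91/30) = 91/30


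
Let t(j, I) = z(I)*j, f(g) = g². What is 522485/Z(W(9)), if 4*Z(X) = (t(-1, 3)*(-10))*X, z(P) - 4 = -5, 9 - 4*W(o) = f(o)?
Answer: 104497/9 ≈ 11611.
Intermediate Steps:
W(o) = 9/4 - o²/4
z(P) = -1 (z(P) = 4 - 5 = -1)
t(j, I) = -j
Z(X) = -5*X/2 (Z(X) = ((-1*(-1)*(-10))*X)/4 = ((1*(-10))*X)/4 = (-10*X)/4 = -5*X/2)
522485/Z(W(9)) = 522485/((-5*(9/4 - ¼*9²)/2)) = 522485/((-5*(9/4 - ¼*81)/2)) = 522485/((-5*(9/4 - 81/4)/2)) = 522485/((-5/2*(-18))) = 522485/45 = 522485*(1/45) = 104497/9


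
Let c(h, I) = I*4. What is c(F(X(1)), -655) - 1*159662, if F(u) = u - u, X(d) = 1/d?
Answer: -162282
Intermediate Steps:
X(d) = 1/d
F(u) = 0
c(h, I) = 4*I
c(F(X(1)), -655) - 1*159662 = 4*(-655) - 1*159662 = -2620 - 159662 = -162282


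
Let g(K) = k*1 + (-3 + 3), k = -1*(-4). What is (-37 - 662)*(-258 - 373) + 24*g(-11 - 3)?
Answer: 441165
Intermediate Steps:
k = 4
g(K) = 4 (g(K) = 4*1 + (-3 + 3) = 4 + 0 = 4)
(-37 - 662)*(-258 - 373) + 24*g(-11 - 3) = (-37 - 662)*(-258 - 373) + 24*4 = -699*(-631) + 96 = 441069 + 96 = 441165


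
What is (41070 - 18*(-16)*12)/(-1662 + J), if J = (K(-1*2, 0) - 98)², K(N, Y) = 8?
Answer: 7421/1073 ≈ 6.9161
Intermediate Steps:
J = 8100 (J = (8 - 98)² = (-90)² = 8100)
(41070 - 18*(-16)*12)/(-1662 + J) = (41070 - 18*(-16)*12)/(-1662 + 8100) = (41070 + 288*12)/6438 = (41070 + 3456)*(1/6438) = 44526*(1/6438) = 7421/1073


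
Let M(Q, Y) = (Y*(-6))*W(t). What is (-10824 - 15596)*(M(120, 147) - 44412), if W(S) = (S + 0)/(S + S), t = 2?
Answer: 1185016260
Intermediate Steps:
W(S) = ½ (W(S) = S/((2*S)) = S*(1/(2*S)) = ½)
M(Q, Y) = -3*Y (M(Q, Y) = (Y*(-6))*(½) = -6*Y*(½) = -3*Y)
(-10824 - 15596)*(M(120, 147) - 44412) = (-10824 - 15596)*(-3*147 - 44412) = -26420*(-441 - 44412) = -26420*(-44853) = 1185016260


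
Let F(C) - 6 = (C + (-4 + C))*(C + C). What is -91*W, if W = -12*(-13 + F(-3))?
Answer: 57876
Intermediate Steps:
F(C) = 6 + 2*C*(-4 + 2*C) (F(C) = 6 + (C + (-4 + C))*(C + C) = 6 + (-4 + 2*C)*(2*C) = 6 + 2*C*(-4 + 2*C))
W = -636 (W = -12*(-13 + (6 - 8*(-3) + 4*(-3)²)) = -12*(-13 + (6 + 24 + 4*9)) = -12*(-13 + (6 + 24 + 36)) = -12*(-13 + 66) = -12*53 = -636)
-91*W = -91*(-636) = 57876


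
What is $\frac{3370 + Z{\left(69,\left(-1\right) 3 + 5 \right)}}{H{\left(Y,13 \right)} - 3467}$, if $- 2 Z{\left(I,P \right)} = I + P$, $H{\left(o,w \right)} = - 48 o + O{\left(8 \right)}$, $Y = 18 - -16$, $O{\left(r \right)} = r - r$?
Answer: $- \frac{6669}{10198} \approx -0.65395$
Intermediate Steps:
$O{\left(r \right)} = 0$
$Y = 34$ ($Y = 18 + 16 = 34$)
$H{\left(o,w \right)} = - 48 o$ ($H{\left(o,w \right)} = - 48 o + 0 = - 48 o$)
$Z{\left(I,P \right)} = - \frac{I}{2} - \frac{P}{2}$ ($Z{\left(I,P \right)} = - \frac{I + P}{2} = - \frac{I}{2} - \frac{P}{2}$)
$\frac{3370 + Z{\left(69,\left(-1\right) 3 + 5 \right)}}{H{\left(Y,13 \right)} - 3467} = \frac{3370 - \left(\frac{69}{2} + \frac{\left(-1\right) 3 + 5}{2}\right)}{\left(-48\right) 34 - 3467} = \frac{3370 - \left(\frac{69}{2} + \frac{-3 + 5}{2}\right)}{-1632 - 3467} = \frac{3370 - \frac{71}{2}}{-5099} = \left(3370 - \frac{71}{2}\right) \left(- \frac{1}{5099}\right) = \frac{6669}{2} \left(- \frac{1}{5099}\right) = - \frac{6669}{10198}$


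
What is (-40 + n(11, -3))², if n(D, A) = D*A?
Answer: 5329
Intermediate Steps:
n(D, A) = A*D
(-40 + n(11, -3))² = (-40 - 3*11)² = (-40 - 33)² = (-73)² = 5329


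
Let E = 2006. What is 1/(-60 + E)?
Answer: 1/1946 ≈ 0.00051387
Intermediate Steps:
1/(-60 + E) = 1/(-60 + 2006) = 1/1946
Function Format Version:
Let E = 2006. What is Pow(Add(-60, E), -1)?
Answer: Rational(1, 1946) ≈ 0.00051387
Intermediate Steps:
Pow(Add(-60, E), -1) = Pow(Add(-60, 2006), -1) = Pow(1946, -1) = Rational(1, 1946)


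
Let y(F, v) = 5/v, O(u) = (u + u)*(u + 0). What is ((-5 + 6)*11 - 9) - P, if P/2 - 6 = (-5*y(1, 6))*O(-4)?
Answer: 770/3 ≈ 256.67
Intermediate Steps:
O(u) = 2*u**2 (O(u) = (2*u)*u = 2*u**2)
P = -764/3 (P = 12 + 2*((-25/6)*(2*(-4)**2)) = 12 + 2*((-25/6)*(2*16)) = 12 + 2*(-5*5/6*32) = 12 + 2*(-25/6*32) = 12 + 2*(-400/3) = 12 - 800/3 = -764/3 ≈ -254.67)
((-5 + 6)*11 - 9) - P = ((-5 + 6)*11 - 9) - 1*(-764/3) = (1*11 - 9) + 764/3 = (11 - 9) + 764/3 = 2 + 764/3 = 770/3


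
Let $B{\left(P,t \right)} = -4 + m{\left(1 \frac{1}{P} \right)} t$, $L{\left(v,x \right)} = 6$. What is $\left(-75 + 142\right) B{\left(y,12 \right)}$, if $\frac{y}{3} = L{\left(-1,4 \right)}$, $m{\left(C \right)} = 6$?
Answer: $4556$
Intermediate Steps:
$y = 18$ ($y = 3 \cdot 6 = 18$)
$B{\left(P,t \right)} = -4 + 6 t$
$\left(-75 + 142\right) B{\left(y,12 \right)} = \left(-75 + 142\right) \left(-4 + 6 \cdot 12\right) = 67 \left(-4 + 72\right) = 67 \cdot 68 = 4556$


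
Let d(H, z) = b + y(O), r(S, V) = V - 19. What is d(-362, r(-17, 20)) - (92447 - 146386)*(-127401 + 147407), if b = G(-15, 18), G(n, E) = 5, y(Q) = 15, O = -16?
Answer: 1079103654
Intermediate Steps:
b = 5
r(S, V) = -19 + V
d(H, z) = 20 (d(H, z) = 5 + 15 = 20)
d(-362, r(-17, 20)) - (92447 - 146386)*(-127401 + 147407) = 20 - (92447 - 146386)*(-127401 + 147407) = 20 - (-53939)*20006 = 20 - 1*(-1079103634) = 20 + 1079103634 = 1079103654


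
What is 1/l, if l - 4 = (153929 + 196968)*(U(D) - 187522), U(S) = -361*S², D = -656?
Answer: -1/54578104619742 ≈ -1.8322e-14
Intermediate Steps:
l = -54578104619742 (l = 4 + (153929 + 196968)*(-361*(-656)² - 187522) = 4 + 350897*(-361*430336 - 187522) = 4 + 350897*(-155351296 - 187522) = 4 + 350897*(-155538818) = 4 - 54578104619746 = -54578104619742)
1/l = 1/(-54578104619742) = -1/54578104619742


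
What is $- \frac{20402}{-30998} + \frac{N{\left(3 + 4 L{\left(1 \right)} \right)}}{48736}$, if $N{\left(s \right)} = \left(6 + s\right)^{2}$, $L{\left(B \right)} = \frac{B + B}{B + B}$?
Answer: $\frac{499775267}{755359264} \approx 0.66164$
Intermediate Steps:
$L{\left(B \right)} = 1$ ($L{\left(B \right)} = \frac{2 B}{2 B} = 2 B \frac{1}{2 B} = 1$)
$- \frac{20402}{-30998} + \frac{N{\left(3 + 4 L{\left(1 \right)} \right)}}{48736} = - \frac{20402}{-30998} + \frac{\left(6 + \left(3 + 4 \cdot 1\right)\right)^{2}}{48736} = \left(-20402\right) \left(- \frac{1}{30998}\right) + \left(6 + \left(3 + 4\right)\right)^{2} \cdot \frac{1}{48736} = \frac{10201}{15499} + \left(6 + 7\right)^{2} \cdot \frac{1}{48736} = \frac{10201}{15499} + 13^{2} \cdot \frac{1}{48736} = \frac{10201}{15499} + 169 \cdot \frac{1}{48736} = \frac{10201}{15499} + \frac{169}{48736} = \frac{499775267}{755359264}$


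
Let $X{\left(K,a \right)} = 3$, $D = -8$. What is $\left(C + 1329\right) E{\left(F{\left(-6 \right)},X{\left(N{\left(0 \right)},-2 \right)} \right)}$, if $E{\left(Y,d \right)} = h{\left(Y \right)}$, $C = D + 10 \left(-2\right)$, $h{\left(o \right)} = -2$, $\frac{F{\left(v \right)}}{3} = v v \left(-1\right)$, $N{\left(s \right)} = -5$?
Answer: $-2602$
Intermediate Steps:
$F{\left(v \right)} = - 3 v^{2}$ ($F{\left(v \right)} = 3 v v \left(-1\right) = 3 v^{2} \left(-1\right) = 3 \left(- v^{2}\right) = - 3 v^{2}$)
$C = -28$ ($C = -8 + 10 \left(-2\right) = -8 - 20 = -28$)
$E{\left(Y,d \right)} = -2$
$\left(C + 1329\right) E{\left(F{\left(-6 \right)},X{\left(N{\left(0 \right)},-2 \right)} \right)} = \left(-28 + 1329\right) \left(-2\right) = 1301 \left(-2\right) = -2602$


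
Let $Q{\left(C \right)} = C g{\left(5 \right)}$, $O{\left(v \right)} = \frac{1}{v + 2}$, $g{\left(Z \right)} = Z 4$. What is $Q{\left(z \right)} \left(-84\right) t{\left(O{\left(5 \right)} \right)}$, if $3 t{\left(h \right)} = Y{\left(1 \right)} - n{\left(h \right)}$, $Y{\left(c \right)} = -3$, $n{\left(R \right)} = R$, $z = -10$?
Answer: $-17600$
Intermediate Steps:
$g{\left(Z \right)} = 4 Z$
$O{\left(v \right)} = \frac{1}{2 + v}$
$Q{\left(C \right)} = 20 C$ ($Q{\left(C \right)} = C 4 \cdot 5 = C 20 = 20 C$)
$t{\left(h \right)} = -1 - \frac{h}{3}$ ($t{\left(h \right)} = \frac{-3 - h}{3} = -1 - \frac{h}{3}$)
$Q{\left(z \right)} \left(-84\right) t{\left(O{\left(5 \right)} \right)} = 20 \left(-10\right) \left(-84\right) \left(-1 - \frac{1}{3 \left(2 + 5\right)}\right) = \left(-200\right) \left(-84\right) \left(-1 - \frac{1}{3 \cdot 7}\right) = 16800 \left(-1 - \frac{1}{21}\right) = 16800 \left(- \frac{22}{21}\right) = -17600$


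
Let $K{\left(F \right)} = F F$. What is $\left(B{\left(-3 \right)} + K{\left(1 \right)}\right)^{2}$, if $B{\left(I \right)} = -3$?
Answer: $4$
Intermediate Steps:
$K{\left(F \right)} = F^{2}$
$\left(B{\left(-3 \right)} + K{\left(1 \right)}\right)^{2} = \left(-3 + 1^{2}\right)^{2} = \left(-3 + 1\right)^{2} = \left(-2\right)^{2} = 4$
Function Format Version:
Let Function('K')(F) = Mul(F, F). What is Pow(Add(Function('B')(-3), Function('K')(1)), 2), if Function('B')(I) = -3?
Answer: 4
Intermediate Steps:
Function('K')(F) = Pow(F, 2)
Pow(Add(Function('B')(-3), Function('K')(1)), 2) = Pow(Add(-3, Pow(1, 2)), 2) = Pow(Add(-3, 1), 2) = Pow(-2, 2) = 4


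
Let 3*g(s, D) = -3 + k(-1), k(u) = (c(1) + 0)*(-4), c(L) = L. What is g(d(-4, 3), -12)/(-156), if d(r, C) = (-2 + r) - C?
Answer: 7/468 ≈ 0.014957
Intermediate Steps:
k(u) = -4 (k(u) = (1 + 0)*(-4) = 1*(-4) = -4)
d(r, C) = -2 + r - C
g(s, D) = -7/3 (g(s, D) = (-3 - 4)/3 = (1/3)*(-7) = -7/3)
g(d(-4, 3), -12)/(-156) = -7/3/(-156) = -7/3*(-1/156) = 7/468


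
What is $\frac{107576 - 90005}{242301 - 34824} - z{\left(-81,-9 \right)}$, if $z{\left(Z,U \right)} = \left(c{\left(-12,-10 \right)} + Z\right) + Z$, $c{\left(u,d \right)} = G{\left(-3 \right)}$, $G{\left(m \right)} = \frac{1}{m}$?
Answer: $\frac{11232668}{69159} \approx 162.42$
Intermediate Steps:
$c{\left(u,d \right)} = - \frac{1}{3}$ ($c{\left(u,d \right)} = \frac{1}{-3} = - \frac{1}{3}$)
$z{\left(Z,U \right)} = - \frac{1}{3} + 2 Z$ ($z{\left(Z,U \right)} = \left(- \frac{1}{3} + Z\right) + Z = - \frac{1}{3} + 2 Z$)
$\frac{107576 - 90005}{242301 - 34824} - z{\left(-81,-9 \right)} = \frac{107576 - 90005}{242301 - 34824} - \left(- \frac{1}{3} + 2 \left(-81\right)\right) = \frac{17571}{207477} - \left(- \frac{1}{3} - 162\right) = 17571 \cdot \frac{1}{207477} - - \frac{487}{3} = \frac{5857}{69159} + \frac{487}{3} = \frac{11232668}{69159}$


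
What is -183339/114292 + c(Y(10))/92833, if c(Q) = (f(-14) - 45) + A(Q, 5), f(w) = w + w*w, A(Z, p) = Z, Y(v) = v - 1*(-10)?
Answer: -17001965543/10610069236 ≈ -1.6024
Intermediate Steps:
Y(v) = 10 + v (Y(v) = v + 10 = 10 + v)
f(w) = w + w²
c(Q) = 137 + Q (c(Q) = (-14*(1 - 14) - 45) + Q = (-14*(-13) - 45) + Q = (182 - 45) + Q = 137 + Q)
-183339/114292 + c(Y(10))/92833 = -183339/114292 + (137 + (10 + 10))/92833 = -183339*1/114292 + (137 + 20)*(1/92833) = -183339/114292 + 157*(1/92833) = -183339/114292 + 157/92833 = -17001965543/10610069236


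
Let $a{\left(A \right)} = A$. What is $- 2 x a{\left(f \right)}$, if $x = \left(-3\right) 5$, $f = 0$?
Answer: $0$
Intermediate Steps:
$x = -15$
$- 2 x a{\left(f \right)} = - 2 \left(-15\right) 0 = - \left(-30\right) 0 = \left(-1\right) 0 = 0$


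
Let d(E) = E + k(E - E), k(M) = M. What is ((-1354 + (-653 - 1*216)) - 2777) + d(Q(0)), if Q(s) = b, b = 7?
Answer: -4993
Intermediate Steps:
Q(s) = 7
d(E) = E (d(E) = E + (E - E) = E + 0 = E)
((-1354 + (-653 - 1*216)) - 2777) + d(Q(0)) = ((-1354 + (-653 - 1*216)) - 2777) + 7 = ((-1354 + (-653 - 216)) - 2777) + 7 = ((-1354 - 869) - 2777) + 7 = (-2223 - 2777) + 7 = -5000 + 7 = -4993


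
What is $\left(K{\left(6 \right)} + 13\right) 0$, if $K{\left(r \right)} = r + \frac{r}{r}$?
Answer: $0$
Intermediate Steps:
$K{\left(r \right)} = 1 + r$ ($K{\left(r \right)} = r + 1 = 1 + r$)
$\left(K{\left(6 \right)} + 13\right) 0 = \left(\left(1 + 6\right) + 13\right) 0 = \left(7 + 13\right) 0 = 20 \cdot 0 = 0$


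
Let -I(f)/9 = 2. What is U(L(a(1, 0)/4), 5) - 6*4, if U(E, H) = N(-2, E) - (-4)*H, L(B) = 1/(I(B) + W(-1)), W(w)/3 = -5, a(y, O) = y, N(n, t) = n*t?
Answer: -130/33 ≈ -3.9394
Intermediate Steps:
I(f) = -18 (I(f) = -9*2 = -18)
W(w) = -15 (W(w) = 3*(-5) = -15)
L(B) = -1/33 (L(B) = 1/(-18 - 15) = 1/(-33) = -1/33)
U(E, H) = -2*E + 4*H (U(E, H) = -2*E - (-4)*H = -2*E + 4*H)
U(L(a(1, 0)/4), 5) - 6*4 = (-2*(-1/33) + 4*5) - 6*4 = (2/33 + 20) - 24 = 662/33 - 24 = -130/33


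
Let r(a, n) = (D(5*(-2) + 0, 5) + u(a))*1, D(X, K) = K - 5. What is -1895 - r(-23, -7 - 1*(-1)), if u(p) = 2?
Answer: -1897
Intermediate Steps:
D(X, K) = -5 + K
r(a, n) = 2 (r(a, n) = ((-5 + 5) + 2)*1 = (0 + 2)*1 = 2*1 = 2)
-1895 - r(-23, -7 - 1*(-1)) = -1895 - 1*2 = -1895 - 2 = -1897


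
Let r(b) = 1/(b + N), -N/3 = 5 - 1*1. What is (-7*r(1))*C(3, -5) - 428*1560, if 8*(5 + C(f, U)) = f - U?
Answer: -7344508/11 ≈ -6.6768e+5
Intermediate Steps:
N = -12 (N = -3*(5 - 1*1) = -3*(5 - 1) = -3*4 = -12)
C(f, U) = -5 - U/8 + f/8 (C(f, U) = -5 + (f - U)/8 = -5 + (-U/8 + f/8) = -5 - U/8 + f/8)
r(b) = 1/(-12 + b) (r(b) = 1/(b - 12) = 1/(-12 + b))
(-7*r(1))*C(3, -5) - 428*1560 = (-7/(-12 + 1))*(-5 - ⅛*(-5) + (⅛)*3) - 428*1560 = (-7/(-11))*(-5 + 5/8 + 3/8) - 667680 = -7*(-1/11)*(-4) - 667680 = (7/11)*(-4) - 667680 = -28/11 - 667680 = -7344508/11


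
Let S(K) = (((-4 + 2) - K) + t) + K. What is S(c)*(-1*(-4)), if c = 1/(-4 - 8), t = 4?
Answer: 8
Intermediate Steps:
c = -1/12 (c = 1/(-12) = -1/12 ≈ -0.083333)
S(K) = 2 (S(K) = (((-4 + 2) - K) + 4) + K = ((-2 - K) + 4) + K = (2 - K) + K = 2)
S(c)*(-1*(-4)) = 2*(-1*(-4)) = 2*4 = 8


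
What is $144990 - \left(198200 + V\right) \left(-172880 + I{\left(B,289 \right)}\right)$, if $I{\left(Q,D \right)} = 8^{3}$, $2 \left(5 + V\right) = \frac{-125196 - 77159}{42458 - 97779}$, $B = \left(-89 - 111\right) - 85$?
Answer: $\frac{269989683182010}{7903} \approx 3.4163 \cdot 10^{10}$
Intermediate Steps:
$B = -285$ ($B = -200 - 85 = -285$)
$V = - \frac{350855}{110642}$ ($V = -5 + \frac{\left(-125196 - 77159\right) \frac{1}{42458 - 97779}}{2} = -5 + \frac{\left(-202355\right) \frac{1}{-55321}}{2} = -5 + \frac{\left(-202355\right) \left(- \frac{1}{55321}\right)}{2} = -5 + \frac{1}{2} \cdot \frac{202355}{55321} = -5 + \frac{202355}{110642} = - \frac{350855}{110642} \approx -3.1711$)
$I{\left(Q,D \right)} = 512$
$144990 - \left(198200 + V\right) \left(-172880 + I{\left(B,289 \right)}\right) = 144990 - \left(198200 - \frac{350855}{110642}\right) \left(-172880 + 512\right) = 144990 - \frac{21928893545}{110642} \left(-172368\right) = 144990 - - \frac{269988537326040}{7903} = 144990 + \frac{269988537326040}{7903} = \frac{269989683182010}{7903}$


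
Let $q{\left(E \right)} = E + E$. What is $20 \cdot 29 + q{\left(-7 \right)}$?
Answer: $566$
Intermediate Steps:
$q{\left(E \right)} = 2 E$
$20 \cdot 29 + q{\left(-7 \right)} = 20 \cdot 29 + 2 \left(-7\right) = 580 - 14 = 566$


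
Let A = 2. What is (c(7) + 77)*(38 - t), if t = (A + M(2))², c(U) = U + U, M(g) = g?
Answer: 2002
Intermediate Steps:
c(U) = 2*U
t = 16 (t = (2 + 2)² = 4² = 16)
(c(7) + 77)*(38 - t) = (2*7 + 77)*(38 - 1*16) = (14 + 77)*(38 - 16) = 91*22 = 2002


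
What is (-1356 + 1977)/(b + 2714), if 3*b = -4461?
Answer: 207/409 ≈ 0.50611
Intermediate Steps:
b = -1487 (b = (⅓)*(-4461) = -1487)
(-1356 + 1977)/(b + 2714) = (-1356 + 1977)/(-1487 + 2714) = 621/1227 = 621*(1/1227) = 207/409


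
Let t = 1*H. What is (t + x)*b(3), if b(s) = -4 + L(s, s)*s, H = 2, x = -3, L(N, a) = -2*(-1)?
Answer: -2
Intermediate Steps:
L(N, a) = 2
b(s) = -4 + 2*s
t = 2 (t = 1*2 = 2)
(t + x)*b(3) = (2 - 3)*(-4 + 2*3) = -(-4 + 6) = -1*2 = -2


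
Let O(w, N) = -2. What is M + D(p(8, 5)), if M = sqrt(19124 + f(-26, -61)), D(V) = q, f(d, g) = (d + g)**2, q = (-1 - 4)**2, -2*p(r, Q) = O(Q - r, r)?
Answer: 25 + sqrt(26693) ≈ 188.38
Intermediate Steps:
p(r, Q) = 1 (p(r, Q) = -1/2*(-2) = 1)
q = 25 (q = (-5)**2 = 25)
D(V) = 25
M = sqrt(26693) (M = sqrt(19124 + (-26 - 61)**2) = sqrt(19124 + (-87)**2) = sqrt(19124 + 7569) = sqrt(26693) ≈ 163.38)
M + D(p(8, 5)) = sqrt(26693) + 25 = 25 + sqrt(26693)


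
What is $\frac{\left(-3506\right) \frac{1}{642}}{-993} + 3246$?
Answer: $\frac{1034673991}{318753} \approx 3246.0$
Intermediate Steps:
$\frac{\left(-3506\right) \frac{1}{642}}{-993} + 3246 = \left(-3506\right) \frac{1}{642} \left(- \frac{1}{993}\right) + 3246 = \left(- \frac{1753}{321}\right) \left(- \frac{1}{993}\right) + 3246 = \frac{1753}{318753} + 3246 = \frac{1034673991}{318753}$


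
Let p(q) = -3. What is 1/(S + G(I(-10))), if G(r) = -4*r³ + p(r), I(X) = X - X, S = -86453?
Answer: -1/86456 ≈ -1.1567e-5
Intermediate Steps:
I(X) = 0
G(r) = -3 - 4*r³ (G(r) = -4*r³ - 3 = -3 - 4*r³)
1/(S + G(I(-10))) = 1/(-86453 + (-3 - 4*0³)) = 1/(-86453 + (-3 - 4*0)) = 1/(-86453 + (-3 + 0)) = 1/(-86453 - 3) = 1/(-86456) = -1/86456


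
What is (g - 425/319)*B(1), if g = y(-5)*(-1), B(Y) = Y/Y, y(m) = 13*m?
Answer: 20310/319 ≈ 63.668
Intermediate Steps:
B(Y) = 1
g = 65 (g = (13*(-5))*(-1) = -65*(-1) = 65)
(g - 425/319)*B(1) = (65 - 425/319)*1 = (20310/319)*1 = 20310/319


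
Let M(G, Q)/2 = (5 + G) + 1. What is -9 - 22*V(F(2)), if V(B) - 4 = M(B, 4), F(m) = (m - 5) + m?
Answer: -317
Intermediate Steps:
M(G, Q) = 12 + 2*G (M(G, Q) = 2*((5 + G) + 1) = 2*(6 + G) = 12 + 2*G)
F(m) = -5 + 2*m (F(m) = (-5 + m) + m = -5 + 2*m)
V(B) = 16 + 2*B (V(B) = 4 + (12 + 2*B) = 16 + 2*B)
-9 - 22*V(F(2)) = -9 - 22*(16 + 2*(-5 + 2*2)) = -9 - 22*(16 + 2*(-5 + 4)) = -9 - 22*(16 + 2*(-1)) = -9 - 22*(16 - 2) = -9 - 22*14 = -9 - 308 = -317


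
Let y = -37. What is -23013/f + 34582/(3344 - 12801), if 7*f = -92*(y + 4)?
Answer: -542809513/9570484 ≈ -56.717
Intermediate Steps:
f = 3036/7 (f = (-92*(-37 + 4))/7 = (-92*(-33))/7 = (⅐)*3036 = 3036/7 ≈ 433.71)
-23013/f + 34582/(3344 - 12801) = -23013/3036/7 + 34582/(3344 - 12801) = -23013*7/3036 + 34582/(-9457) = -53697/1012 + 34582*(-1/9457) = -53697/1012 - 34582/9457 = -542809513/9570484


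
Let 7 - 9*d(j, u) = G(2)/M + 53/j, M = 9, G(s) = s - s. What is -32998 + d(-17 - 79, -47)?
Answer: -28509547/864 ≈ -32997.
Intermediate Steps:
G(s) = 0
d(j, u) = 7/9 - 53/(9*j) (d(j, u) = 7/9 - (0/9 + 53/j)/9 = 7/9 - (0*(⅑) + 53/j)/9 = 7/9 - (0 + 53/j)/9 = 7/9 - 53/(9*j))
-32998 + d(-17 - 79, -47) = -32998 + (-53 + 7*(-17 - 79))/(9*(-17 - 79)) = -32998 + (⅑)*(-53 + 7*(-96))/(-96) = -32998 + (⅑)*(-1/96)*(-53 - 672) = -32998 + (⅑)*(-1/96)*(-725) = -32998 + 725/864 = -28509547/864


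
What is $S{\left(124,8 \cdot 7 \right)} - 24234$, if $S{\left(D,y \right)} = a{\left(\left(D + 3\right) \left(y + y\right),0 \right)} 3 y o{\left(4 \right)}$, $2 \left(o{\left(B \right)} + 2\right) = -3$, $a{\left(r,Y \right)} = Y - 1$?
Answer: $-23646$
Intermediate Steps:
$a{\left(r,Y \right)} = -1 + Y$ ($a{\left(r,Y \right)} = Y - 1 = -1 + Y$)
$o{\left(B \right)} = - \frac{7}{2}$ ($o{\left(B \right)} = -2 + \frac{1}{2} \left(-3\right) = -2 - \frac{3}{2} = - \frac{7}{2}$)
$S{\left(D,y \right)} = \frac{21 y}{2}$ ($S{\left(D,y \right)} = \left(-1 + 0\right) 3 y \left(- \frac{7}{2}\right) = - 3 y \left(- \frac{7}{2}\right) = \frac{21 y}{2}$)
$S{\left(124,8 \cdot 7 \right)} - 24234 = \frac{21 \cdot 8 \cdot 7}{2} - 24234 = \frac{21}{2} \cdot 56 - 24234 = 588 - 24234 = -23646$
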